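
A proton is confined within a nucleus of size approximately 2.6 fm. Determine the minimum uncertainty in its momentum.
2.028 × 10^-20 kg·m/s

Using the Heisenberg uncertainty principle:
ΔxΔp ≥ ℏ/2

With Δx ≈ L = 2.600e-15 m (the confinement size):
Δp_min = ℏ/(2Δx)
Δp_min = (1.055e-34 J·s) / (2 × 2.600e-15 m)
Δp_min = 2.028e-20 kg·m/s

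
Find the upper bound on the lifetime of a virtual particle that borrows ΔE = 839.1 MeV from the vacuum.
3.922 × 10^-25 s

Using the energy-time uncertainty principle:
ΔEΔt ≥ ℏ/2

For a virtual particle borrowing energy ΔE, the maximum lifetime is:
Δt_max = ℏ/(2ΔE)

Converting energy:
ΔE = 839.1 MeV = 1.344e-10 J

Δt_max = (1.055e-34 J·s) / (2 × 1.344e-10 J)
Δt_max = 3.922e-25 s = 3.922 × 10^-25 s

Virtual particles with higher borrowed energy exist for shorter times.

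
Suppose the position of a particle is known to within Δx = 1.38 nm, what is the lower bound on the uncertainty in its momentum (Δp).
3.821 × 10^-26 kg·m/s

Using the Heisenberg uncertainty principle:
ΔxΔp ≥ ℏ/2

The minimum uncertainty in momentum is:
Δp_min = ℏ/(2Δx)
Δp_min = (1.055e-34 J·s) / (2 × 1.380e-09 m)
Δp_min = 3.821e-26 kg·m/s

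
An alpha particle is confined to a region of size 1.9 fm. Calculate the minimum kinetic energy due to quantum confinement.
361.720 keV

Using the uncertainty principle:

1. Position uncertainty: Δx ≈ 1.900e-15 m
2. Minimum momentum uncertainty: Δp = ℏ/(2Δx) = 2.775e-20 kg·m/s
3. Minimum kinetic energy:
   KE = (Δp)²/(2m) = (2.775e-20)²/(2 × 6.645e-27 kg)
   KE = 5.795e-14 J = 361.720 keV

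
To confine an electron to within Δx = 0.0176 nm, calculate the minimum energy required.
30.749 eV

Localizing a particle requires giving it sufficient momentum uncertainty:

1. From uncertainty principle: Δp ≥ ℏ/(2Δx)
   Δp_min = (1.055e-34 J·s) / (2 × 1.760e-11 m)
   Δp_min = 2.996e-24 kg·m/s

2. This momentum uncertainty corresponds to kinetic energy:
   KE ≈ (Δp)²/(2m) = (2.996e-24)²/(2 × 9.109e-31 kg)
   KE = 4.927e-18 J = 30.749 eV

Tighter localization requires more energy.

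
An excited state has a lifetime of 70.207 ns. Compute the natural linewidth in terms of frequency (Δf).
1.133 MHz

Using the energy-time uncertainty principle and E = hf:
ΔEΔt ≥ ℏ/2
hΔf·Δt ≥ ℏ/2

The minimum frequency uncertainty is:
Δf = ℏ/(2hτ) = 1/(4πτ)
Δf = 1/(4π × 7.021e-08 s)
Δf = 1.133e+06 Hz = 1.133 MHz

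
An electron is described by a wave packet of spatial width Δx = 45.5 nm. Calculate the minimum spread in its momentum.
1.159 × 10^-27 kg·m/s

For a wave packet, the spatial width Δx and momentum spread Δp are related by the uncertainty principle:
ΔxΔp ≥ ℏ/2

The minimum momentum spread is:
Δp_min = ℏ/(2Δx)
Δp_min = (1.055e-34 J·s) / (2 × 4.550e-08 m)
Δp_min = 1.159e-27 kg·m/s

A wave packet cannot have both a well-defined position and well-defined momentum.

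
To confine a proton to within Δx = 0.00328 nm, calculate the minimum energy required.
482.177 meV

Localizing a particle requires giving it sufficient momentum uncertainty:

1. From uncertainty principle: Δp ≥ ℏ/(2Δx)
   Δp_min = (1.055e-34 J·s) / (2 × 3.280e-12 m)
   Δp_min = 1.608e-23 kg·m/s

2. This momentum uncertainty corresponds to kinetic energy:
   KE ≈ (Δp)²/(2m) = (1.608e-23)²/(2 × 1.673e-27 kg)
   KE = 7.725e-20 J = 482.177 meV

Tighter localization requires more energy.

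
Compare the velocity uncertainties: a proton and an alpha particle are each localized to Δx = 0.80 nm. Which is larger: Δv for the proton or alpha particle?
The proton has the larger minimum velocity uncertainty, by a ratio of 4.0.

For both particles, Δp_min = ℏ/(2Δx) = 6.591e-26 kg·m/s (same for both).

The velocity uncertainty is Δv = Δp/m:
- proton: Δv = 6.591e-26 / 1.673e-27 = 3.941e+01 m/s = 39.406 m/s
- alpha particle: Δv = 6.591e-26 / 6.645e-27 = 9.919e+00 m/s = 9.919 m/s

Ratio: 3.941e+01 / 9.919e+00 = 4.0

The lighter particle has larger velocity uncertainty because Δv ∝ 1/m.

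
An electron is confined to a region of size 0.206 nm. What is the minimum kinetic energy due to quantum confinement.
224.455 meV

Using the uncertainty principle:

1. Position uncertainty: Δx ≈ 2.060e-10 m
2. Minimum momentum uncertainty: Δp = ℏ/(2Δx) = 2.560e-25 kg·m/s
3. Minimum kinetic energy:
   KE = (Δp)²/(2m) = (2.560e-25)²/(2 × 9.109e-31 kg)
   KE = 3.596e-20 J = 224.455 meV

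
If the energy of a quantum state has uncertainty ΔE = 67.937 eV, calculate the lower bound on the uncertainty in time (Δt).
4.844 as

Using the energy-time uncertainty principle:
ΔEΔt ≥ ℏ/2

The minimum uncertainty in time is:
Δt_min = ℏ/(2ΔE)
Δt_min = (1.055e-34 J·s) / (2 × 1.088e-17 J)
Δt_min = 4.844e-18 s = 4.844 as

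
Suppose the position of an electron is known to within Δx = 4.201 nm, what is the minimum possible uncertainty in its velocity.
13.779 km/s

Using the Heisenberg uncertainty principle and Δp = mΔv:
ΔxΔp ≥ ℏ/2
Δx(mΔv) ≥ ℏ/2

The minimum uncertainty in velocity is:
Δv_min = ℏ/(2mΔx)
Δv_min = (1.055e-34 J·s) / (2 × 9.109e-31 kg × 4.201e-09 m)
Δv_min = 1.378e+04 m/s = 13.779 km/s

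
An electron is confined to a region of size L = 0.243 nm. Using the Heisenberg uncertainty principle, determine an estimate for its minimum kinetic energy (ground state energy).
161.306 meV

Using the uncertainty principle to estimate ground state energy:

1. The position uncertainty is approximately the confinement size:
   Δx ≈ L = 2.430e-10 m

2. From ΔxΔp ≥ ℏ/2, the minimum momentum uncertainty is:
   Δp ≈ ℏ/(2L) = 2.170e-25 kg·m/s

3. The kinetic energy is approximately:
   KE ≈ (Δp)²/(2m) = (2.170e-25)²/(2 × 9.109e-31 kg)
   KE ≈ 2.584e-20 J = 161.306 meV

This is an order-of-magnitude estimate of the ground state energy.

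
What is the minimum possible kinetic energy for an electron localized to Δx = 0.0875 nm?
1.244 eV

Localizing a particle requires giving it sufficient momentum uncertainty:

1. From uncertainty principle: Δp ≥ ℏ/(2Δx)
   Δp_min = (1.055e-34 J·s) / (2 × 8.750e-11 m)
   Δp_min = 6.026e-25 kg·m/s

2. This momentum uncertainty corresponds to kinetic energy:
   KE ≈ (Δp)²/(2m) = (6.026e-25)²/(2 × 9.109e-31 kg)
   KE = 1.993e-19 J = 1.244 eV

Tighter localization requires more energy.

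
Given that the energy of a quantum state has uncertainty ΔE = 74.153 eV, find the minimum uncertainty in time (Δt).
4.438 as

Using the energy-time uncertainty principle:
ΔEΔt ≥ ℏ/2

The minimum uncertainty in time is:
Δt_min = ℏ/(2ΔE)
Δt_min = (1.055e-34 J·s) / (2 × 1.188e-17 J)
Δt_min = 4.438e-18 s = 4.438 as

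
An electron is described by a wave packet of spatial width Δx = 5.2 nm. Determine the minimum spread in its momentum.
1.014 × 10^-26 kg·m/s

For a wave packet, the spatial width Δx and momentum spread Δp are related by the uncertainty principle:
ΔxΔp ≥ ℏ/2

The minimum momentum spread is:
Δp_min = ℏ/(2Δx)
Δp_min = (1.055e-34 J·s) / (2 × 5.200e-09 m)
Δp_min = 1.014e-26 kg·m/s

A wave packet cannot have both a well-defined position and well-defined momentum.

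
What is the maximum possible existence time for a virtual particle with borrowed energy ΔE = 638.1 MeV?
5.158 × 10^-25 s

Using the energy-time uncertainty principle:
ΔEΔt ≥ ℏ/2

For a virtual particle borrowing energy ΔE, the maximum lifetime is:
Δt_max = ℏ/(2ΔE)

Converting energy:
ΔE = 638.1 MeV = 1.022e-10 J

Δt_max = (1.055e-34 J·s) / (2 × 1.022e-10 J)
Δt_max = 5.158e-25 s = 5.158 × 10^-25 s

Virtual particles with higher borrowed energy exist for shorter times.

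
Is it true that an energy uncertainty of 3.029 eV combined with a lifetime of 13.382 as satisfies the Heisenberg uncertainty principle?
No, it violates the uncertainty relation.

Calculate the product ΔEΔt:
ΔE = 3.029 eV = 4.853e-19 J
ΔEΔt = (4.853e-19 J) × (1.338e-17 s)
ΔEΔt = 6.494e-36 J·s

Compare to the minimum allowed value ℏ/2:
ℏ/2 = 5.273e-35 J·s

Since ΔEΔt = 6.494e-36 J·s < 5.273e-35 J·s = ℏ/2,
this violates the uncertainty relation.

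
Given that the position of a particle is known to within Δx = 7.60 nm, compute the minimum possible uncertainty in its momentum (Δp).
6.938 × 10^-27 kg·m/s

Using the Heisenberg uncertainty principle:
ΔxΔp ≥ ℏ/2

The minimum uncertainty in momentum is:
Δp_min = ℏ/(2Δx)
Δp_min = (1.055e-34 J·s) / (2 × 7.600e-09 m)
Δp_min = 6.938e-27 kg·m/s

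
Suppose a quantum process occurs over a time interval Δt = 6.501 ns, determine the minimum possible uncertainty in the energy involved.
50.624 neV

Using the energy-time uncertainty principle:
ΔEΔt ≥ ℏ/2

The minimum uncertainty in energy is:
ΔE_min = ℏ/(2Δt)
ΔE_min = (1.055e-34 J·s) / (2 × 6.501e-09 s)
ΔE_min = 8.111e-27 J = 50.624 neV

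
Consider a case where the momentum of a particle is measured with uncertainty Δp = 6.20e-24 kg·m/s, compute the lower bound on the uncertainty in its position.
8.505 pm

Using the Heisenberg uncertainty principle:
ΔxΔp ≥ ℏ/2

The minimum uncertainty in position is:
Δx_min = ℏ/(2Δp)
Δx_min = (1.055e-34 J·s) / (2 × 6.200e-24 kg·m/s)
Δx_min = 8.505e-12 m = 8.505 pm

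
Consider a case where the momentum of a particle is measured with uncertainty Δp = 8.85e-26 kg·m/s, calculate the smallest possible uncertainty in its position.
595.803 pm

Using the Heisenberg uncertainty principle:
ΔxΔp ≥ ℏ/2

The minimum uncertainty in position is:
Δx_min = ℏ/(2Δp)
Δx_min = (1.055e-34 J·s) / (2 × 8.850e-26 kg·m/s)
Δx_min = 5.958e-10 m = 595.803 pm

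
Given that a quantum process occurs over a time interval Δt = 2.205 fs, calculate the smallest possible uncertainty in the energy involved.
149.254 meV

Using the energy-time uncertainty principle:
ΔEΔt ≥ ℏ/2

The minimum uncertainty in energy is:
ΔE_min = ℏ/(2Δt)
ΔE_min = (1.055e-34 J·s) / (2 × 2.205e-15 s)
ΔE_min = 2.391e-20 J = 149.254 meV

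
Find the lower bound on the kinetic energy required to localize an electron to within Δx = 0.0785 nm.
1.546 eV

Localizing a particle requires giving it sufficient momentum uncertainty:

1. From uncertainty principle: Δp ≥ ℏ/(2Δx)
   Δp_min = (1.055e-34 J·s) / (2 × 7.850e-11 m)
   Δp_min = 6.717e-25 kg·m/s

2. This momentum uncertainty corresponds to kinetic energy:
   KE ≈ (Δp)²/(2m) = (6.717e-25)²/(2 × 9.109e-31 kg)
   KE = 2.476e-19 J = 1.546 eV

Tighter localization requires more energy.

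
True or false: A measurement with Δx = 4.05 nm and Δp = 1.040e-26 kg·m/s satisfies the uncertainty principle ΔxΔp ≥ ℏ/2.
No, it violates the uncertainty principle (impossible measurement).

Calculate the product ΔxΔp:
ΔxΔp = (4.050e-09 m) × (1.040e-26 kg·m/s)
ΔxΔp = 4.212e-35 J·s

Compare to the minimum allowed value ℏ/2:
ℏ/2 = 5.273e-35 J·s

Since ΔxΔp = 4.212e-35 J·s < 5.273e-35 J·s = ℏ/2,
the measurement violates the uncertainty principle.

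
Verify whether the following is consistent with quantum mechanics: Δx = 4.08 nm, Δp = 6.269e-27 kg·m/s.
No, it violates the uncertainty principle (impossible measurement).

Calculate the product ΔxΔp:
ΔxΔp = (4.080e-09 m) × (6.269e-27 kg·m/s)
ΔxΔp = 2.558e-35 J·s

Compare to the minimum allowed value ℏ/2:
ℏ/2 = 5.273e-35 J·s

Since ΔxΔp = 2.558e-35 J·s < 5.273e-35 J·s = ℏ/2,
the measurement violates the uncertainty principle.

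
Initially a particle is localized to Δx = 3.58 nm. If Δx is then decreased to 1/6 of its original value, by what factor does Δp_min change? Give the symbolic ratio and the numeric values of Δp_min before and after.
Original Δp_min = 1.473 × 10^-26 kg·m/s; new Δp'_min = 8.837 × 10^-26 kg·m/s; ratio Δp'_min/Δp_min = 6.

From the uncertainty principle ΔxΔp ≥ ℏ/2, the minimum momentum uncertainty is Δp_min = ℏ/(2Δx).

Original (Δx = 3.58 nm = 3.580e-09 m):
Δp_min = (1.055e-34 J·s)/(2 × 3.580e-09 m) = 1.473e-26 kg·m/s

When Δx → (1/6)Δx:
Δp'_min = ℏ/(2 × (1/6)Δx) = 6 × ℏ/(2Δx) = 6 × Δp_min
Δp'_min = 6 × 1.473e-26 kg·m/s = 8.837e-26 kg·m/s

Since Δp_min ∝ 1/Δx, when Δx is decreased to 1/6 of its original value, Δp_min increases to 6 times its original value.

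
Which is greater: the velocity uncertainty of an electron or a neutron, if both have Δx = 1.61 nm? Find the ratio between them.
The electron has the larger minimum velocity uncertainty, by a ratio of 1838.7.

For both particles, Δp_min = ℏ/(2Δx) = 3.275e-26 kg·m/s (same for both).

The velocity uncertainty is Δv = Δp/m:
- electron: Δv = 3.275e-26 / 9.109e-31 = 3.595e+04 m/s = 35.953 km/s
- neutron: Δv = 3.275e-26 / 1.675e-27 = 1.955e+01 m/s = 19.553 m/s

Ratio: 3.595e+04 / 1.955e+01 = 1838.7

The lighter particle has larger velocity uncertainty because Δv ∝ 1/m.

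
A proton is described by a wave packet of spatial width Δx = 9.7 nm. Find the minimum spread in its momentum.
5.436 × 10^-27 kg·m/s

For a wave packet, the spatial width Δx and momentum spread Δp are related by the uncertainty principle:
ΔxΔp ≥ ℏ/2

The minimum momentum spread is:
Δp_min = ℏ/(2Δx)
Δp_min = (1.055e-34 J·s) / (2 × 9.700e-09 m)
Δp_min = 5.436e-27 kg·m/s

A wave packet cannot have both a well-defined position and well-defined momentum.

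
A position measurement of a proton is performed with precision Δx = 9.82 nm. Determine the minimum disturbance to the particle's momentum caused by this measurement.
5.370 × 10^-27 kg·m/s

The uncertainty principle implies that measuring position disturbs momentum:
ΔxΔp ≥ ℏ/2

When we measure position with precision Δx, we necessarily introduce a momentum uncertainty:
Δp ≥ ℏ/(2Δx)
Δp_min = (1.055e-34 J·s) / (2 × 9.820e-09 m)
Δp_min = 5.370e-27 kg·m/s

The more precisely we measure position, the greater the momentum disturbance.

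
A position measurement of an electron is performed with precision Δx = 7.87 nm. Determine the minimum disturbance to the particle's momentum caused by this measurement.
6.700 × 10^-27 kg·m/s

The uncertainty principle implies that measuring position disturbs momentum:
ΔxΔp ≥ ℏ/2

When we measure position with precision Δx, we necessarily introduce a momentum uncertainty:
Δp ≥ ℏ/(2Δx)
Δp_min = (1.055e-34 J·s) / (2 × 7.870e-09 m)
Δp_min = 6.700e-27 kg·m/s

The more precisely we measure position, the greater the momentum disturbance.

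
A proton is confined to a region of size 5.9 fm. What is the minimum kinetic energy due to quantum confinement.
149.022 keV

Using the uncertainty principle:

1. Position uncertainty: Δx ≈ 5.900e-15 m
2. Minimum momentum uncertainty: Δp = ℏ/(2Δx) = 8.937e-21 kg·m/s
3. Minimum kinetic energy:
   KE = (Δp)²/(2m) = (8.937e-21)²/(2 × 1.673e-27 kg)
   KE = 2.388e-14 J = 149.022 keV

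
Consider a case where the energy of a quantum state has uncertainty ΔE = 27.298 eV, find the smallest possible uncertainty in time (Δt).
12.056 as

Using the energy-time uncertainty principle:
ΔEΔt ≥ ℏ/2

The minimum uncertainty in time is:
Δt_min = ℏ/(2ΔE)
Δt_min = (1.055e-34 J·s) / (2 × 4.374e-18 J)
Δt_min = 1.206e-17 s = 12.056 as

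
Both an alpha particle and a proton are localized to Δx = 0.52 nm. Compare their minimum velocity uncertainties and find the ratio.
The proton has the larger minimum velocity uncertainty, by a ratio of 4.0.

For both particles, Δp_min = ℏ/(2Δx) = 1.014e-25 kg·m/s (same for both).

The velocity uncertainty is Δv = Δp/m:
- alpha particle: Δv = 1.014e-25 / 6.645e-27 = 1.526e+01 m/s = 15.261 m/s
- proton: Δv = 1.014e-25 / 1.673e-27 = 6.062e+01 m/s = 60.624 m/s

Ratio: 6.062e+01 / 1.526e+01 = 4.0

The lighter particle has larger velocity uncertainty because Δv ∝ 1/m.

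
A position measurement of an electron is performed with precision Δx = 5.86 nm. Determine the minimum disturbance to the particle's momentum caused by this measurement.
8.998 × 10^-27 kg·m/s

The uncertainty principle implies that measuring position disturbs momentum:
ΔxΔp ≥ ℏ/2

When we measure position with precision Δx, we necessarily introduce a momentum uncertainty:
Δp ≥ ℏ/(2Δx)
Δp_min = (1.055e-34 J·s) / (2 × 5.860e-09 m)
Δp_min = 8.998e-27 kg·m/s

The more precisely we measure position, the greater the momentum disturbance.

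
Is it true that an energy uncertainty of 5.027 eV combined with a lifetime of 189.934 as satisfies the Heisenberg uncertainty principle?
Yes, it satisfies the uncertainty relation.

Calculate the product ΔEΔt:
ΔE = 5.027 eV = 8.054e-19 J
ΔEΔt = (8.054e-19 J) × (1.899e-16 s)
ΔEΔt = 1.530e-34 J·s

Compare to the minimum allowed value ℏ/2:
ℏ/2 = 5.273e-35 J·s

Since ΔEΔt = 1.530e-34 J·s ≥ 5.273e-35 J·s = ℏ/2,
this satisfies the uncertainty relation.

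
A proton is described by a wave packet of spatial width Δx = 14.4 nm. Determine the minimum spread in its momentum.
3.662 × 10^-27 kg·m/s

For a wave packet, the spatial width Δx and momentum spread Δp are related by the uncertainty principle:
ΔxΔp ≥ ℏ/2

The minimum momentum spread is:
Δp_min = ℏ/(2Δx)
Δp_min = (1.055e-34 J·s) / (2 × 1.440e-08 m)
Δp_min = 3.662e-27 kg·m/s

A wave packet cannot have both a well-defined position and well-defined momentum.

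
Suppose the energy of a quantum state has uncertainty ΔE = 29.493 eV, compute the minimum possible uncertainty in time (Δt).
11.159 as

Using the energy-time uncertainty principle:
ΔEΔt ≥ ℏ/2

The minimum uncertainty in time is:
Δt_min = ℏ/(2ΔE)
Δt_min = (1.055e-34 J·s) / (2 × 4.725e-18 J)
Δt_min = 1.116e-17 s = 11.159 as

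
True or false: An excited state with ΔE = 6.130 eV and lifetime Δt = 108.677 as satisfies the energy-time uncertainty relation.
Yes, it satisfies the uncertainty relation.

Calculate the product ΔEΔt:
ΔE = 6.130 eV = 9.821e-19 J
ΔEΔt = (9.821e-19 J) × (1.087e-16 s)
ΔEΔt = 1.067e-34 J·s

Compare to the minimum allowed value ℏ/2:
ℏ/2 = 5.273e-35 J·s

Since ΔEΔt = 1.067e-34 J·s ≥ 5.273e-35 J·s = ℏ/2,
this satisfies the uncertainty relation.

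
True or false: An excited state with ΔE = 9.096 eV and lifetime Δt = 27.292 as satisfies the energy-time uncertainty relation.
No, it violates the uncertainty relation.

Calculate the product ΔEΔt:
ΔE = 9.096 eV = 1.457e-18 J
ΔEΔt = (1.457e-18 J) × (2.729e-17 s)
ΔEΔt = 3.977e-35 J·s

Compare to the minimum allowed value ℏ/2:
ℏ/2 = 5.273e-35 J·s

Since ΔEΔt = 3.977e-35 J·s < 5.273e-35 J·s = ℏ/2,
this violates the uncertainty relation.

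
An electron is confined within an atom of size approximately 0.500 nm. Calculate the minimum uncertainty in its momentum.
1.055 × 10^-25 kg·m/s

Using the Heisenberg uncertainty principle:
ΔxΔp ≥ ℏ/2

With Δx ≈ L = 5.000e-10 m (the confinement size):
Δp_min = ℏ/(2Δx)
Δp_min = (1.055e-34 J·s) / (2 × 5.000e-10 m)
Δp_min = 1.055e-25 kg·m/s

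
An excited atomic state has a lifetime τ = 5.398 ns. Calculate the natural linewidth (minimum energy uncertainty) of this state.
60.968 neV

Using the energy-time uncertainty principle:
ΔEΔt ≥ ℏ/2

The lifetime τ represents the time uncertainty Δt.
The natural linewidth (minimum energy uncertainty) is:

ΔE = ℏ/(2τ)
ΔE = (1.055e-34 J·s) / (2 × 5.398e-09 s)
ΔE = 9.768e-27 J = 60.968 neV

This natural linewidth limits the precision of spectroscopic measurements.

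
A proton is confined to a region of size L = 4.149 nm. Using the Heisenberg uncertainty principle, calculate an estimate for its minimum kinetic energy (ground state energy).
301.347 neV

Using the uncertainty principle to estimate ground state energy:

1. The position uncertainty is approximately the confinement size:
   Δx ≈ L = 4.149e-09 m

2. From ΔxΔp ≥ ℏ/2, the minimum momentum uncertainty is:
   Δp ≈ ℏ/(2L) = 1.271e-26 kg·m/s

3. The kinetic energy is approximately:
   KE ≈ (Δp)²/(2m) = (1.271e-26)²/(2 × 1.673e-27 kg)
   KE ≈ 4.828e-26 J = 301.347 neV

This is an order-of-magnitude estimate of the ground state energy.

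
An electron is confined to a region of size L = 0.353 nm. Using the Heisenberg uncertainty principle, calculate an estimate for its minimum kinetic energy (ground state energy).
76.439 meV

Using the uncertainty principle to estimate ground state energy:

1. The position uncertainty is approximately the confinement size:
   Δx ≈ L = 3.530e-10 m

2. From ΔxΔp ≥ ℏ/2, the minimum momentum uncertainty is:
   Δp ≈ ℏ/(2L) = 1.494e-25 kg·m/s

3. The kinetic energy is approximately:
   KE ≈ (Δp)²/(2m) = (1.494e-25)²/(2 × 9.109e-31 kg)
   KE ≈ 1.225e-20 J = 76.439 meV

This is an order-of-magnitude estimate of the ground state energy.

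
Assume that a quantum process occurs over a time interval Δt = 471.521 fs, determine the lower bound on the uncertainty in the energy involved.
697.967 μeV

Using the energy-time uncertainty principle:
ΔEΔt ≥ ℏ/2

The minimum uncertainty in energy is:
ΔE_min = ℏ/(2Δt)
ΔE_min = (1.055e-34 J·s) / (2 × 4.715e-13 s)
ΔE_min = 1.118e-22 J = 697.967 μeV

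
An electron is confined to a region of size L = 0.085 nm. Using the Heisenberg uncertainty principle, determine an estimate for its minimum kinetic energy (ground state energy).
1.318 eV

Using the uncertainty principle to estimate ground state energy:

1. The position uncertainty is approximately the confinement size:
   Δx ≈ L = 8.500e-11 m

2. From ΔxΔp ≥ ℏ/2, the minimum momentum uncertainty is:
   Δp ≈ ℏ/(2L) = 6.203e-25 kg·m/s

3. The kinetic energy is approximately:
   KE ≈ (Δp)²/(2m) = (6.203e-25)²/(2 × 9.109e-31 kg)
   KE ≈ 2.112e-19 J = 1.318 eV

This is an order-of-magnitude estimate of the ground state energy.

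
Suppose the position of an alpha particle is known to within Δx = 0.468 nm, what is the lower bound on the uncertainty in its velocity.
16.956 m/s

Using the Heisenberg uncertainty principle and Δp = mΔv:
ΔxΔp ≥ ℏ/2
Δx(mΔv) ≥ ℏ/2

The minimum uncertainty in velocity is:
Δv_min = ℏ/(2mΔx)
Δv_min = (1.055e-34 J·s) / (2 × 6.645e-27 kg × 4.680e-10 m)
Δv_min = 1.696e+01 m/s = 16.956 m/s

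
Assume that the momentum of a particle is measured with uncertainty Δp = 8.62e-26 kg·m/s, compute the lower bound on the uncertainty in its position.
611.701 pm

Using the Heisenberg uncertainty principle:
ΔxΔp ≥ ℏ/2

The minimum uncertainty in position is:
Δx_min = ℏ/(2Δp)
Δx_min = (1.055e-34 J·s) / (2 × 8.620e-26 kg·m/s)
Δx_min = 6.117e-10 m = 611.701 pm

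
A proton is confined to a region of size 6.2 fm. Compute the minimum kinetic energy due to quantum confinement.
134.949 keV

Using the uncertainty principle:

1. Position uncertainty: Δx ≈ 6.200e-15 m
2. Minimum momentum uncertainty: Δp = ℏ/(2Δx) = 8.505e-21 kg·m/s
3. Minimum kinetic energy:
   KE = (Δp)²/(2m) = (8.505e-21)²/(2 × 1.673e-27 kg)
   KE = 2.162e-14 J = 134.949 keV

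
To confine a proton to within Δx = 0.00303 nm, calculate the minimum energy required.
565.027 meV

Localizing a particle requires giving it sufficient momentum uncertainty:

1. From uncertainty principle: Δp ≥ ℏ/(2Δx)
   Δp_min = (1.055e-34 J·s) / (2 × 3.030e-12 m)
   Δp_min = 1.740e-23 kg·m/s

2. This momentum uncertainty corresponds to kinetic energy:
   KE ≈ (Δp)²/(2m) = (1.740e-23)²/(2 × 1.673e-27 kg)
   KE = 9.053e-20 J = 565.027 meV

Tighter localization requires more energy.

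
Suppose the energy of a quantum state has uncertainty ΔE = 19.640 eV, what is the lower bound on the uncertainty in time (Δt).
16.757 as

Using the energy-time uncertainty principle:
ΔEΔt ≥ ℏ/2

The minimum uncertainty in time is:
Δt_min = ℏ/(2ΔE)
Δt_min = (1.055e-34 J·s) / (2 × 3.147e-18 J)
Δt_min = 1.676e-17 s = 16.757 as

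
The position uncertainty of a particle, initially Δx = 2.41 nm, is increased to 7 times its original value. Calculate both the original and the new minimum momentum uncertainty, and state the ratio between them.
Original Δp_min = 2.188 × 10^-26 kg·m/s; new Δp'_min = 3.126 × 10^-27 kg·m/s; ratio Δp'_min/Δp_min = 1/7.

From the uncertainty principle ΔxΔp ≥ ℏ/2, the minimum momentum uncertainty is Δp_min = ℏ/(2Δx).

Original (Δx = 2.41 nm = 2.410e-09 m):
Δp_min = (1.055e-34 J·s)/(2 × 2.410e-09 m) = 2.188e-26 kg·m/s

When Δx → 7Δx:
Δp'_min = ℏ/(2 × 7Δx) = (1/7) × ℏ/(2Δx) = (1/7) × Δp_min
Δp'_min = 1/7 × 2.188e-26 kg·m/s = 3.126e-27 kg·m/s

Since Δp_min ∝ 1/Δx, when Δx is increased to 7 times its original value, Δp_min decreases to 1/7 of its original value.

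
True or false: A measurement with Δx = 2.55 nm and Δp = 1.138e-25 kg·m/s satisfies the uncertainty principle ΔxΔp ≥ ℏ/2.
Yes, it satisfies the uncertainty principle.

Calculate the product ΔxΔp:
ΔxΔp = (2.550e-09 m) × (1.138e-25 kg·m/s)
ΔxΔp = 2.902e-34 J·s

Compare to the minimum allowed value ℏ/2:
ℏ/2 = 5.273e-35 J·s

Since ΔxΔp = 2.902e-34 J·s ≥ 5.273e-35 J·s = ℏ/2,
the measurement satisfies the uncertainty principle.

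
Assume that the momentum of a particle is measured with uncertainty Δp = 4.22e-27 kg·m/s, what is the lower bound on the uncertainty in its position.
12.495 nm

Using the Heisenberg uncertainty principle:
ΔxΔp ≥ ℏ/2

The minimum uncertainty in position is:
Δx_min = ℏ/(2Δp)
Δx_min = (1.055e-34 J·s) / (2 × 4.220e-27 kg·m/s)
Δx_min = 1.249e-08 m = 12.495 nm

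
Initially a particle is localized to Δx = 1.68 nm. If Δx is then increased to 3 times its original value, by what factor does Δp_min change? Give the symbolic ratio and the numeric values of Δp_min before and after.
Original Δp_min = 3.139 × 10^-26 kg·m/s; new Δp'_min = 1.046 × 10^-26 kg·m/s; ratio Δp'_min/Δp_min = 1/3.

From the uncertainty principle ΔxΔp ≥ ℏ/2, the minimum momentum uncertainty is Δp_min = ℏ/(2Δx).

Original (Δx = 1.68 nm = 1.680e-09 m):
Δp_min = (1.055e-34 J·s)/(2 × 1.680e-09 m) = 3.139e-26 kg·m/s

When Δx → 3Δx:
Δp'_min = ℏ/(2 × 3Δx) = (1/3) × ℏ/(2Δx) = (1/3) × Δp_min
Δp'_min = 1/3 × 3.139e-26 kg·m/s = 1.046e-26 kg·m/s

Since Δp_min ∝ 1/Δx, when Δx is increased to 3 times its original value, Δp_min decreases to 1/3 of its original value.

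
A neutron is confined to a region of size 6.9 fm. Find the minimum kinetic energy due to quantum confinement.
108.807 keV

Using the uncertainty principle:

1. Position uncertainty: Δx ≈ 6.900e-15 m
2. Minimum momentum uncertainty: Δp = ℏ/(2Δx) = 7.642e-21 kg·m/s
3. Minimum kinetic energy:
   KE = (Δp)²/(2m) = (7.642e-21)²/(2 × 1.675e-27 kg)
   KE = 1.743e-14 J = 108.807 keV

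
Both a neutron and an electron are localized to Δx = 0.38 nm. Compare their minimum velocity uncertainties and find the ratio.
The electron has the larger minimum velocity uncertainty, by a ratio of 1838.7.

For both particles, Δp_min = ℏ/(2Δx) = 1.388e-25 kg·m/s (same for both).

The velocity uncertainty is Δv = Δp/m:
- neutron: Δv = 1.388e-25 / 1.675e-27 = 8.285e+01 m/s = 82.845 m/s
- electron: Δv = 1.388e-25 / 9.109e-31 = 1.523e+05 m/s = 152.326 km/s

Ratio: 1.523e+05 / 8.285e+01 = 1838.7

The lighter particle has larger velocity uncertainty because Δv ∝ 1/m.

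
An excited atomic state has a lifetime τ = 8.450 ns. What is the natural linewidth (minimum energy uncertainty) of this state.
38.947 neV

Using the energy-time uncertainty principle:
ΔEΔt ≥ ℏ/2

The lifetime τ represents the time uncertainty Δt.
The natural linewidth (minimum energy uncertainty) is:

ΔE = ℏ/(2τ)
ΔE = (1.055e-34 J·s) / (2 × 8.450e-09 s)
ΔE = 6.240e-27 J = 38.947 neV

This natural linewidth limits the precision of spectroscopic measurements.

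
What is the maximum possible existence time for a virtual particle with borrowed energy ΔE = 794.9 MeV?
4.140 × 10^-25 s

Using the energy-time uncertainty principle:
ΔEΔt ≥ ℏ/2

For a virtual particle borrowing energy ΔE, the maximum lifetime is:
Δt_max = ℏ/(2ΔE)

Converting energy:
ΔE = 794.9 MeV = 1.274e-10 J

Δt_max = (1.055e-34 J·s) / (2 × 1.274e-10 J)
Δt_max = 4.140e-25 s = 4.140 × 10^-25 s

Virtual particles with higher borrowed energy exist for shorter times.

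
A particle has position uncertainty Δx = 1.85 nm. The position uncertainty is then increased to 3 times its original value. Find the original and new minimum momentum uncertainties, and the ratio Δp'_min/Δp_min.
Original Δp_min = 2.850 × 10^-26 kg·m/s; new Δp'_min = 9.501 × 10^-27 kg·m/s; ratio Δp'_min/Δp_min = 1/3.

From the uncertainty principle ΔxΔp ≥ ℏ/2, the minimum momentum uncertainty is Δp_min = ℏ/(2Δx).

Original (Δx = 1.85 nm = 1.850e-09 m):
Δp_min = (1.055e-34 J·s)/(2 × 1.850e-09 m) = 2.850e-26 kg·m/s

When Δx → 3Δx:
Δp'_min = ℏ/(2 × 3Δx) = (1/3) × ℏ/(2Δx) = (1/3) × Δp_min
Δp'_min = 1/3 × 2.850e-26 kg·m/s = 9.501e-27 kg·m/s

Since Δp_min ∝ 1/Δx, when Δx is increased to 3 times its original value, Δp_min decreases to 1/3 of its original value.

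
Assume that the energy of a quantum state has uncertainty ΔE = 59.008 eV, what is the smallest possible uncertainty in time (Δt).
5.577 as

Using the energy-time uncertainty principle:
ΔEΔt ≥ ℏ/2

The minimum uncertainty in time is:
Δt_min = ℏ/(2ΔE)
Δt_min = (1.055e-34 J·s) / (2 × 9.454e-18 J)
Δt_min = 5.577e-18 s = 5.577 as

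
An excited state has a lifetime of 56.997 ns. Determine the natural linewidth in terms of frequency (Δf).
1.396 MHz

Using the energy-time uncertainty principle and E = hf:
ΔEΔt ≥ ℏ/2
hΔf·Δt ≥ ℏ/2

The minimum frequency uncertainty is:
Δf = ℏ/(2hτ) = 1/(4πτ)
Δf = 1/(4π × 5.700e-08 s)
Δf = 1.396e+06 Hz = 1.396 MHz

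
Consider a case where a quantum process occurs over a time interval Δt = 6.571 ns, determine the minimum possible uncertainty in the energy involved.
50.085 neV

Using the energy-time uncertainty principle:
ΔEΔt ≥ ℏ/2

The minimum uncertainty in energy is:
ΔE_min = ℏ/(2Δt)
ΔE_min = (1.055e-34 J·s) / (2 × 6.571e-09 s)
ΔE_min = 8.024e-27 J = 50.085 neV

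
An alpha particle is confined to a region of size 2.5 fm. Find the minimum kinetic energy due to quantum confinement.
208.929 keV

Using the uncertainty principle:

1. Position uncertainty: Δx ≈ 2.500e-15 m
2. Minimum momentum uncertainty: Δp = ℏ/(2Δx) = 2.109e-20 kg·m/s
3. Minimum kinetic energy:
   KE = (Δp)²/(2m) = (2.109e-20)²/(2 × 6.645e-27 kg)
   KE = 3.347e-14 J = 208.929 keV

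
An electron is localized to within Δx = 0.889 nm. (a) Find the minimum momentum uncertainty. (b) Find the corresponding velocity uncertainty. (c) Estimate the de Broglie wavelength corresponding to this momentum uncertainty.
(a) Δp_min = 5.931 × 10^-26 kg·m/s
(b) Δv_min = 65.111 km/s
(c) λ_dB = 11.172 nm

Step-by-step:

(a) From the uncertainty principle:
Δp_min = ℏ/(2Δx) = (1.055e-34 J·s)/(2 × 8.890e-10 m) = 5.931e-26 kg·m/s

(b) The velocity uncertainty:
Δv = Δp/m = (5.931e-26 kg·m/s)/(9.109e-31 kg) = 6.511e+04 m/s = 65.111 km/s

(c) The de Broglie wavelength for this momentum:
λ = h/p = (6.626e-34 J·s)/(5.931e-26 kg·m/s) = 1.117e-08 m = 11.172 nm

Note: The de Broglie wavelength is comparable to the localization size, as expected from wave-particle duality.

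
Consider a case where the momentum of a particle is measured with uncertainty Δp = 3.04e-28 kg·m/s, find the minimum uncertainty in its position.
173.449 nm

Using the Heisenberg uncertainty principle:
ΔxΔp ≥ ℏ/2

The minimum uncertainty in position is:
Δx_min = ℏ/(2Δp)
Δx_min = (1.055e-34 J·s) / (2 × 3.040e-28 kg·m/s)
Δx_min = 1.734e-07 m = 173.449 nm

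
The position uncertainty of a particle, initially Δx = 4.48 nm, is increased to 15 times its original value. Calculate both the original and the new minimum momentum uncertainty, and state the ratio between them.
Original Δp_min = 1.177 × 10^-26 kg·m/s; new Δp'_min = 7.847 × 10^-28 kg·m/s; ratio Δp'_min/Δp_min = 1/15.

From the uncertainty principle ΔxΔp ≥ ℏ/2, the minimum momentum uncertainty is Δp_min = ℏ/(2Δx).

Original (Δx = 4.48 nm = 4.480e-09 m):
Δp_min = (1.055e-34 J·s)/(2 × 4.480e-09 m) = 1.177e-26 kg·m/s

When Δx → 15Δx:
Δp'_min = ℏ/(2 × 15Δx) = (1/15) × ℏ/(2Δx) = (1/15) × Δp_min
Δp'_min = 1/15 × 1.177e-26 kg·m/s = 7.847e-28 kg·m/s

Since Δp_min ∝ 1/Δx, when Δx is increased to 15 times its original value, Δp_min decreases to 1/15 of its original value.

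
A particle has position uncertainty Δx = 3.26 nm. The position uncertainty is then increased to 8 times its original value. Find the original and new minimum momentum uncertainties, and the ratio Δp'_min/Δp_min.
Original Δp_min = 1.617 × 10^-26 kg·m/s; new Δp'_min = 2.022 × 10^-27 kg·m/s; ratio Δp'_min/Δp_min = 1/8.

From the uncertainty principle ΔxΔp ≥ ℏ/2, the minimum momentum uncertainty is Δp_min = ℏ/(2Δx).

Original (Δx = 3.26 nm = 3.260e-09 m):
Δp_min = (1.055e-34 J·s)/(2 × 3.260e-09 m) = 1.617e-26 kg·m/s

When Δx → 8Δx:
Δp'_min = ℏ/(2 × 8Δx) = (1/8) × ℏ/(2Δx) = (1/8) × Δp_min
Δp'_min = 1/8 × 1.617e-26 kg·m/s = 2.022e-27 kg·m/s

Since Δp_min ∝ 1/Δx, when Δx is increased to 8 times its original value, Δp_min decreases to 1/8 of its original value.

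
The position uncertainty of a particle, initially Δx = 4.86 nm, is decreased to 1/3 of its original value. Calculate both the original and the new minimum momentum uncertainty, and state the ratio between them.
Original Δp_min = 1.085 × 10^-26 kg·m/s; new Δp'_min = 3.255 × 10^-26 kg·m/s; ratio Δp'_min/Δp_min = 3.

From the uncertainty principle ΔxΔp ≥ ℏ/2, the minimum momentum uncertainty is Δp_min = ℏ/(2Δx).

Original (Δx = 4.86 nm = 4.860e-09 m):
Δp_min = (1.055e-34 J·s)/(2 × 4.860e-09 m) = 1.085e-26 kg·m/s

When Δx → (1/3)Δx:
Δp'_min = ℏ/(2 × (1/3)Δx) = 3 × ℏ/(2Δx) = 3 × Δp_min
Δp'_min = 3 × 1.085e-26 kg·m/s = 3.255e-26 kg·m/s

Since Δp_min ∝ 1/Δx, when Δx is decreased to 1/3 of its original value, Δp_min increases to 3 times its original value.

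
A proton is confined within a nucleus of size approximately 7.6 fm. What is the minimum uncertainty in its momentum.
6.938 × 10^-21 kg·m/s

Using the Heisenberg uncertainty principle:
ΔxΔp ≥ ℏ/2

With Δx ≈ L = 7.600e-15 m (the confinement size):
Δp_min = ℏ/(2Δx)
Δp_min = (1.055e-34 J·s) / (2 × 7.600e-15 m)
Δp_min = 6.938e-21 kg·m/s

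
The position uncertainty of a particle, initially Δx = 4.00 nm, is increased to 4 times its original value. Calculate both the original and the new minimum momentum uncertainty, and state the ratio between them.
Original Δp_min = 1.318 × 10^-26 kg·m/s; new Δp'_min = 3.296 × 10^-27 kg·m/s; ratio Δp'_min/Δp_min = 1/4.

From the uncertainty principle ΔxΔp ≥ ℏ/2, the minimum momentum uncertainty is Δp_min = ℏ/(2Δx).

Original (Δx = 4.00 nm = 4.000e-09 m):
Δp_min = (1.055e-34 J·s)/(2 × 4.000e-09 m) = 1.318e-26 kg·m/s

When Δx → 4Δx:
Δp'_min = ℏ/(2 × 4Δx) = (1/4) × ℏ/(2Δx) = (1/4) × Δp_min
Δp'_min = 1/4 × 1.318e-26 kg·m/s = 3.296e-27 kg·m/s

Since Δp_min ∝ 1/Δx, when Δx is increased to 4 times its original value, Δp_min decreases to 1/4 of its original value.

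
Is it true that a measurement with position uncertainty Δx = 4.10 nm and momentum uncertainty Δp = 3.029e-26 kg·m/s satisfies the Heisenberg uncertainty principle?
Yes, it satisfies the uncertainty principle.

Calculate the product ΔxΔp:
ΔxΔp = (4.100e-09 m) × (3.029e-26 kg·m/s)
ΔxΔp = 1.242e-34 J·s

Compare to the minimum allowed value ℏ/2:
ℏ/2 = 5.273e-35 J·s

Since ΔxΔp = 1.242e-34 J·s ≥ 5.273e-35 J·s = ℏ/2,
the measurement satisfies the uncertainty principle.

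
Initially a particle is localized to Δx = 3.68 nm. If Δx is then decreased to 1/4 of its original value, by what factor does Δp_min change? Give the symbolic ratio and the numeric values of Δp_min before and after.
Original Δp_min = 1.433 × 10^-26 kg·m/s; new Δp'_min = 5.731 × 10^-26 kg·m/s; ratio Δp'_min/Δp_min = 4.

From the uncertainty principle ΔxΔp ≥ ℏ/2, the minimum momentum uncertainty is Δp_min = ℏ/(2Δx).

Original (Δx = 3.68 nm = 3.680e-09 m):
Δp_min = (1.055e-34 J·s)/(2 × 3.680e-09 m) = 1.433e-26 kg·m/s

When Δx → (1/4)Δx:
Δp'_min = ℏ/(2 × (1/4)Δx) = 4 × ℏ/(2Δx) = 4 × Δp_min
Δp'_min = 4 × 1.433e-26 kg·m/s = 5.731e-26 kg·m/s

Since Δp_min ∝ 1/Δx, when Δx is decreased to 1/4 of its original value, Δp_min increases to 4 times its original value.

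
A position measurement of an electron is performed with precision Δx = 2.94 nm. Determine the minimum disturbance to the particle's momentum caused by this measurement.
1.793 × 10^-26 kg·m/s

The uncertainty principle implies that measuring position disturbs momentum:
ΔxΔp ≥ ℏ/2

When we measure position with precision Δx, we necessarily introduce a momentum uncertainty:
Δp ≥ ℏ/(2Δx)
Δp_min = (1.055e-34 J·s) / (2 × 2.940e-09 m)
Δp_min = 1.793e-26 kg·m/s

The more precisely we measure position, the greater the momentum disturbance.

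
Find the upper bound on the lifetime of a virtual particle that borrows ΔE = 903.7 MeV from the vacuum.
3.642 × 10^-25 s

Using the energy-time uncertainty principle:
ΔEΔt ≥ ℏ/2

For a virtual particle borrowing energy ΔE, the maximum lifetime is:
Δt_max = ℏ/(2ΔE)

Converting energy:
ΔE = 903.7 MeV = 1.448e-10 J

Δt_max = (1.055e-34 J·s) / (2 × 1.448e-10 J)
Δt_max = 3.642e-25 s = 3.642 × 10^-25 s

Virtual particles with higher borrowed energy exist for shorter times.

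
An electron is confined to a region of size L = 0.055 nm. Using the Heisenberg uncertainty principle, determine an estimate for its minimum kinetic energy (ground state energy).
3.149 eV

Using the uncertainty principle to estimate ground state energy:

1. The position uncertainty is approximately the confinement size:
   Δx ≈ L = 5.500e-11 m

2. From ΔxΔp ≥ ℏ/2, the minimum momentum uncertainty is:
   Δp ≈ ℏ/(2L) = 9.587e-25 kg·m/s

3. The kinetic energy is approximately:
   KE ≈ (Δp)²/(2m) = (9.587e-25)²/(2 × 9.109e-31 kg)
   KE ≈ 5.045e-19 J = 3.149 eV

This is an order-of-magnitude estimate of the ground state energy.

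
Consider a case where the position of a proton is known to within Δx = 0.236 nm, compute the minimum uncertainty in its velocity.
133.578 m/s

Using the Heisenberg uncertainty principle and Δp = mΔv:
ΔxΔp ≥ ℏ/2
Δx(mΔv) ≥ ℏ/2

The minimum uncertainty in velocity is:
Δv_min = ℏ/(2mΔx)
Δv_min = (1.055e-34 J·s) / (2 × 1.673e-27 kg × 2.360e-10 m)
Δv_min = 1.336e+02 m/s = 133.578 m/s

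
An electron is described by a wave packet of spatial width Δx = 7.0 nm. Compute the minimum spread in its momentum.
7.533 × 10^-27 kg·m/s

For a wave packet, the spatial width Δx and momentum spread Δp are related by the uncertainty principle:
ΔxΔp ≥ ℏ/2

The minimum momentum spread is:
Δp_min = ℏ/(2Δx)
Δp_min = (1.055e-34 J·s) / (2 × 7.000e-09 m)
Δp_min = 7.533e-27 kg·m/s

A wave packet cannot have both a well-defined position and well-defined momentum.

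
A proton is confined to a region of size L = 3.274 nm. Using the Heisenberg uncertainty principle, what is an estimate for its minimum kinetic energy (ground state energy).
483.946 neV

Using the uncertainty principle to estimate ground state energy:

1. The position uncertainty is approximately the confinement size:
   Δx ≈ L = 3.274e-09 m

2. From ΔxΔp ≥ ℏ/2, the minimum momentum uncertainty is:
   Δp ≈ ℏ/(2L) = 1.611e-26 kg·m/s

3. The kinetic energy is approximately:
   KE ≈ (Δp)²/(2m) = (1.611e-26)²/(2 × 1.673e-27 kg)
   KE ≈ 7.754e-26 J = 483.946 neV

This is an order-of-magnitude estimate of the ground state energy.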